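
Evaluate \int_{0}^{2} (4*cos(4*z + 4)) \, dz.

Let u = 4*z + 4, so du = 4 dz. When z = 0, u = 4; when z = 2, u = 12.
The integral becomes ∫ cos(u) du from 4 to 12, with antiderivative sin(u).
Back in z: F(z) = sin(4*z + 4).
Then F(2) - F(0) = (sin(12)) - (sin(4)) = sin(12) - sin(4).

sin(12) - sin(4)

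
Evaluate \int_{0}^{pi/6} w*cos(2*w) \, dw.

-1/8 + sqrt(3)*pi/24

Integrate by parts once (u = w, dv = cos(2*w) dw).
An antiderivative is F(w) = w*sin(2*w)/2 + cos(2*w)/4.
Then F(pi/6) - F(0) = (1/8 + sqrt(3)*pi/24) - (1/4) = -1/8 + sqrt(3)*pi/24.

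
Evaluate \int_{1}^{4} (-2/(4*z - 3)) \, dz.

An antiderivative is F(z) = -log(4*z - 3)/2.
Then F(4) - F(1) = (-log(13)/2) - (0) = -log(13)/2.

-log(13)/2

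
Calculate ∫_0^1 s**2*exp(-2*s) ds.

(-5 + exp(2))*exp(-2)/4

Integrate by parts twice (u = s^2, dv = exp(-2*s) ds).
An antiderivative is F(s) = (-2*s**2 - 2*s - 1)*exp(-2*s)/4.
Then F(1) - F(0) = (-5*exp(-2)/4) - (-1/4) = (-5 + exp(2))*exp(-2)/4.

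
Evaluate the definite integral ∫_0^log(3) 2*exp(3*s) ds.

Let u = exp(s), so du = exp(s) ds. When s = 0, u = 1; when s = log(3), u = 3.
The integral becomes 2·∫ u**2 du from 1 to 3, with antiderivative 2*u**3/3.
Back in s: F(s) = 2*exp(3*s)/3.
Then F(log(3)) - F(0) = (18) - (2/3) = 52/3.

52/3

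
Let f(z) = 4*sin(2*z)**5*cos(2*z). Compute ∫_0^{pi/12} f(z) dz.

1/192

Let u = sin(2*z), so du = 2*cos(2*z) dz. When z = 0, u = 0; when z = pi/12, u = 1/2.
The integral becomes 2·∫ u**5 du from 0 to 1/2, with antiderivative u**6/3.
Back in z: F(z) = sin(2*z)**6/3.
Then F(pi/12) - F(0) = (1/192) - (0) = 1/192.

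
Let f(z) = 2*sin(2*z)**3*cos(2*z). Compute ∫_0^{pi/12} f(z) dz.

1/64

Let u = sin(2*z), so du = 2*cos(2*z) dz. When z = 0, u = 0; when z = pi/12, u = 1/2.
The integral becomes ∫ u**3 du from 0 to 1/2, with antiderivative u**4/4.
Back in z: F(z) = sin(2*z)**4/4.
Then F(pi/12) - F(0) = (1/64) - (0) = 1/64.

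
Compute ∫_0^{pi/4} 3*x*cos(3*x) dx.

Integrate by parts once (u = x, dv = 3*cos(3*x) dx).
An antiderivative is F(x) = x*sin(3*x) + cos(3*x)/3.
Then F(pi/4) - F(0) = (sqrt(2)*(-4 + 3*pi)/24) - (1/3) = -1/3 - sqrt(2)/6 + sqrt(2)*pi/8.

-1/3 - sqrt(2)/6 + sqrt(2)*pi/8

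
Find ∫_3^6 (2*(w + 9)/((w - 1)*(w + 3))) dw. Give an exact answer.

-3*log(3) - 2*log(2) + 5*log(5)

Factor the denominator: w**2 + 2*w - 3 = (w + 3)(w - 1).
Partial fractions: 2*(w + 9)/((w - 1)*(w + 3)) = -3/(w + 3) + 5/(w - 1).
An antiderivative is F(w) = 5*log(w - 1) - 3*log(w + 3).
Then F(6) - F(3) = (-6*log(3) + 5*log(5)) - (log(4/27)) = -3*log(3) - 2*log(2) + 5*log(5).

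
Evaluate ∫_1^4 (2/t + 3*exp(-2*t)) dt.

-3*exp(-8)/2 + 3*exp(-2)/2 + 4*log(2)

An antiderivative is F(t) = 2*log(t) - 3*exp(-2*t)/2.
Then F(4) - F(1) = (-3*exp(-8)/2 + 4*log(2)) - (-3*exp(-2)/2) = -3*exp(-8)/2 + 3*exp(-2)/2 + 4*log(2).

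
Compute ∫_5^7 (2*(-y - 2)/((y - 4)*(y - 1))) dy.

-log(36)

Factor the denominator: y**2 - 5*y + 4 = (y - 1)(y - 4).
Partial fractions: 2*(-y - 2)/((y - 4)*(y - 1)) = 2/(y - 1) - 4/(y - 4).
An antiderivative is F(y) = -4*log(y - 4) + 2*log(y - 1).
Then F(7) - F(5) = (log(4/9)) - (log(16)) = -log(36).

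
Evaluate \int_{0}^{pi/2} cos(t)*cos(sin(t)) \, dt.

Let u = sin(t), so du = cos(t) dt. When t = 0, u = 0; when t = pi/2, u = 1.
The integral becomes ∫ cos(u) du from 0 to 1, with antiderivative sin(u).
Back in t: F(t) = sin(sin(t)).
Then F(pi/2) - F(0) = (sin(1)) - (0) = sin(1).

sin(1)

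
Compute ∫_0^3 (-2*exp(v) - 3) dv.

-2*exp(3) - 7

An antiderivative is F(v) = -3*v - 2*exp(v).
Then F(3) - F(0) = (-2*exp(3) - 9) - (-2) = -2*exp(3) - 7.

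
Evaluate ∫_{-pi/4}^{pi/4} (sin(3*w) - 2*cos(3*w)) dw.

-2*sqrt(2)/3

An antiderivative is F(w) = -2*sin(3*w)/3 - cos(3*w)/3.
Then F(pi/4) - F(-pi/4) = (-sqrt(2)/6) - (sqrt(2)/2) = -2*sqrt(2)/3.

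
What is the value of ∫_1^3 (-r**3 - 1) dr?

By the power rule, an antiderivative is F(r) = -r**4/4 - r.
Then F(3) - F(1) = (-93/4) - (-5/4) = -22.

-22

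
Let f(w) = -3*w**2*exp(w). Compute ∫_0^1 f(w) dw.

Integrate by parts twice (u = w^2, dv = -3*exp(w) dw).
An antiderivative is F(w) = (-3*w**2 + 6*w - 6)*exp(w).
Then F(1) - F(0) = (-3*E) - (-6) = 6 - 3*E.

6 - 3*E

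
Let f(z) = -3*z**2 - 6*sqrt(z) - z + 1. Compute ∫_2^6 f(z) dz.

By the power rule, an antiderivative is F(z) = -4*z**(3/2) - z**3 - z**2/2 + z.
Then F(6) - F(2) = (-228 - 24*sqrt(6)) - (-8*sqrt(2) - 8) = -220 - 24*sqrt(6) + 8*sqrt(2).

-220 - 24*sqrt(6) + 8*sqrt(2)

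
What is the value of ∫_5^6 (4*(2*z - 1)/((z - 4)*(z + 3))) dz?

-8*log(2) + 8*log(3)

Factor the denominator: z**2 - z - 12 = (z + 3)(z - 4).
Partial fractions: 4*(2*z - 1)/((z - 4)*(z + 3)) = 4/(z + 3) + 4/(z - 4).
An antiderivative is F(z) = 4*log(z - 4) + 4*log(z + 3).
Then F(6) - F(5) = (4*log(2) + 8*log(3)) - (12*log(2)) = -8*log(2) + 8*log(3).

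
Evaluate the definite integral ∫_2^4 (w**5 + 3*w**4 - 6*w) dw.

6156/5

By the power rule, an antiderivative is F(w) = w**6/6 + 3*w**5/5 - 3*w**2.
Then F(4) - F(2) = (18736/15) - (268/15) = 6156/5.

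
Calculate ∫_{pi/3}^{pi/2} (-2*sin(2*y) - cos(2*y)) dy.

An antiderivative is F(y) = -sin(2*y)/2 + cos(2*y).
Then F(pi/2) - F(pi/3) = (-1) - (-1/2 - sqrt(3)/4) = -1/2 + sqrt(3)/4.

-1/2 + sqrt(3)/4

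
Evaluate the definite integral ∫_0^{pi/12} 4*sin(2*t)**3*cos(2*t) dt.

Let u = sin(2*t), so du = 2*cos(2*t) dt. When t = 0, u = 0; when t = pi/12, u = 1/2.
The integral becomes 2·∫ u**3 du from 0 to 1/2, with antiderivative u**4/2.
Back in t: F(t) = sin(2*t)**4/2.
Then F(pi/12) - F(0) = (1/32) - (0) = 1/32.

1/32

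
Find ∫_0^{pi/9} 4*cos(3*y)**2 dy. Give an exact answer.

Use the identity cos^2(3*y) = (1 + cos(6*y))/2.
An antiderivative is F(y) = 2*y + sin(6*y)/3.
Then F(pi/9) - F(0) = (sqrt(3)/6 + 2*pi/9) - (0) = sqrt(3)/6 + 2*pi/9.

sqrt(3)/6 + 2*pi/9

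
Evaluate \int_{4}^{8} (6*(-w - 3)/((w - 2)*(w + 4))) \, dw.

Factor the denominator: w**2 + 2*w - 8 = (w + 4)(w - 2).
Partial fractions: 6*(-w - 3)/((w - 2)*(w + 4)) = -1/(w + 4) - 5/(w - 2).
An antiderivative is F(w) = -5*log(w - 2) - log(w + 4).
Then F(8) - F(4) = (-6*log(3) - 7*log(2)) - (-8*log(2)) = -6*log(3) + log(2).

-6*log(3) + log(2)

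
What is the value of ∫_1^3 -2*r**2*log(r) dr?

Integrate by parts once (u = ln r, dv = -2*r**2 dr).
An antiderivative is F(r) = -2*r**3*(3*log(r) - 1)/9.
Then F(3) - F(1) = (6 - 18*log(3)) - (2/9) = 52/9 - 18*log(3).

52/9 - 18*log(3)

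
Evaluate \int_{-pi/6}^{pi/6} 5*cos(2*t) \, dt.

An antiderivative is F(t) = 5*sin(2*t)/2.
Then F(pi/6) - F(-pi/6) = (5*sqrt(3)/4) - (-5*sqrt(3)/4) = 5*sqrt(3)/2.

5*sqrt(3)/2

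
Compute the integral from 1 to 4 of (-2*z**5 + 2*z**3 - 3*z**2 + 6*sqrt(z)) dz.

By the power rule, an antiderivative is F(z) = -z**6/3 + z**4/2 + 4*z**(3/2) - z**3.
Then F(4) - F(1) = (-3808/3) - (19/6) = -2545/2.

-2545/2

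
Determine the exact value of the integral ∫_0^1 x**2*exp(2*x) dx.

-1/4 + exp(2)/4

Integrate by parts twice (u = x^2, dv = exp(2*x) dx).
An antiderivative is F(x) = (2*x**2 - 2*x + 1)*exp(2*x)/4.
Then F(1) - F(0) = (exp(2)/4) - (1/4) = -1/4 + exp(2)/4.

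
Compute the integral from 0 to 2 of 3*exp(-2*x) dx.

3/2 - 3*exp(-4)/2

An antiderivative is F(x) = -3*exp(-2*x)/2.
Then F(2) - F(0) = (-3*exp(-4)/2) - (-3/2) = 3/2 - 3*exp(-4)/2.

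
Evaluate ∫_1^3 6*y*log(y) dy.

Integrate by parts once (u = ln y, dv = 6*y dy).
An antiderivative is F(y) = 3*y**2*(2*log(y) - 1)/2.
Then F(3) - F(1) = (-27/2 + 27*log(3)) - (-3/2) = -12 + 27*log(3).

-12 + 27*log(3)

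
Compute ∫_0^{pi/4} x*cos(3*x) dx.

Integrate by parts once (u = x, dv = cos(3*x) dx).
An antiderivative is F(x) = x*sin(3*x)/3 + cos(3*x)/9.
Then F(pi/4) - F(0) = (sqrt(2)*(-4 + 3*pi)/72) - (1/9) = -1/9 - sqrt(2)/18 + sqrt(2)*pi/24.

-1/9 - sqrt(2)/18 + sqrt(2)*pi/24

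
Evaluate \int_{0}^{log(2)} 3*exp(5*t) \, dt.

93/5

Let u = exp(t), so du = exp(t) dt. When t = 0, u = 1; when t = log(2), u = 2.
The integral becomes 3·∫ u**4 du from 1 to 2, with antiderivative 3*u**5/5.
Back in t: F(t) = 3*exp(5*t)/5.
Then F(log(2)) - F(0) = (96/5) - (3/5) = 93/5.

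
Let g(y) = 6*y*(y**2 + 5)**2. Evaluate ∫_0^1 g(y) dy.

91

Let u = y**2 + 5, so du = 2*y dy. When y = 0, u = 5; when y = 1, u = 6.
The integral becomes 3·∫ u**2 du from 5 to 6, with antiderivative u**3.
Back in y: F(y) = (y**2 + 5)**3.
Then F(1) - F(0) = (216) - (125) = 91.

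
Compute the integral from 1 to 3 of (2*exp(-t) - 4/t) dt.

An antiderivative is F(t) = -4*log(t) - 2*exp(-t).
Then F(3) - F(1) = (-4*log(3) - 2*exp(-3)) - (-2*exp(-1)) = -4*log(3) - 2*exp(-3) + 2*exp(-1).

-4*log(3) - 2*exp(-3) + 2*exp(-1)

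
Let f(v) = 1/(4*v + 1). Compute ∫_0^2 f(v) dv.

log(3)/2

An antiderivative is F(v) = log(4*v + 1)/4.
Then F(2) - F(0) = (log(3)/2) - (0) = log(3)/2.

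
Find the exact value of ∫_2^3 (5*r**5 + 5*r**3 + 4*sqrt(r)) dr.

-16*sqrt(2)/3 + 8*sqrt(3) + 7625/12

By the power rule, an antiderivative is F(r) = 5*r**6/6 + 5*r**4/4 + 8*r**(3/2)/3.
Then F(3) - F(2) = (8*sqrt(3) + 2835/4) - (16*sqrt(2)/3 + 220/3) = -16*sqrt(2)/3 + 8*sqrt(3) + 7625/12.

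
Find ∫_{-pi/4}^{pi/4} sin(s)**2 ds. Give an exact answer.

-1/2 + pi/4

Use the identity sin^2(s) = (1 - cos(2*s))/2.
An antiderivative is F(s) = s/2 - sin(2*s)/4.
Then F(pi/4) - F(-pi/4) = (-1/4 + pi/8) - (1/4 - pi/8) = -1/2 + pi/4.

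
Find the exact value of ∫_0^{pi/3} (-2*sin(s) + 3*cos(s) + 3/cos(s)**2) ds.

An antiderivative is F(s) = 3*sin(s) + 2*cos(s) + 3*tan(s).
Then F(pi/3) - F(0) = (1 + 9*sqrt(3)/2) - (2) = -1 + 9*sqrt(3)/2.

-1 + 9*sqrt(3)/2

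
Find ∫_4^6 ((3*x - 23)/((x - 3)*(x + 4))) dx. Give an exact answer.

Factor the denominator: x**2 + x - 12 = (x + 4)(x - 3).
Partial fractions: (3*x - 23)/((x - 3)*(x + 4)) = 5/(x + 4) - 2/(x - 3).
An antiderivative is F(x) = -2*log(x - 3) + 5*log(x + 4).
Then F(6) - F(4) = (-2*log(3) + 5*log(2) + 5*log(5)) - (15*log(2)) = -10*log(2) - 2*log(3) + 5*log(5).

-10*log(2) - 2*log(3) + 5*log(5)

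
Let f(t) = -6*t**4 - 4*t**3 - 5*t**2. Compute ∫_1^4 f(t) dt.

By the power rule, an antiderivative is F(t) = -6*t**5/5 - t**4 - 5*t**3/3.
Then F(4) - F(1) = (-23872/15) - (-58/15) = -7938/5.

-7938/5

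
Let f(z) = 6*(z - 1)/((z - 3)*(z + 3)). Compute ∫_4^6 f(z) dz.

-4*log(7) + 10*log(3)

Factor the denominator: z**2 - 9 = (z + 3)(z - 3).
Partial fractions: 6*(z - 1)/((z - 3)*(z + 3)) = 4/(z + 3) + 2/(z - 3).
An antiderivative is F(z) = 2*log(z - 3) + 4*log(z + 3).
Then F(6) - F(4) = (10*log(3)) - (4*log(7)) = -4*log(7) + 10*log(3).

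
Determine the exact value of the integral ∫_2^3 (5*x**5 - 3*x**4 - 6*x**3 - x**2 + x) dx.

By the power rule, an antiderivative is F(x) = 5*x**6/6 - 3*x**5/5 - 3*x**4/2 - x**3/3 + x**2/2.
Then F(3) - F(2) = (3357/10) - (142/15) = 9787/30.

9787/30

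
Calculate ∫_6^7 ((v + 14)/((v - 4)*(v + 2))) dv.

log(8/3)

Factor the denominator: v**2 - 2*v - 8 = (v + 2)(v - 4).
Partial fractions: (v + 14)/((v - 4)*(v + 2)) = -2/(v + 2) + 3/(v - 4).
An antiderivative is F(v) = 3*log(v - 4) - 2*log(v + 2).
Then F(7) - F(6) = (-log(3)) - (-log(8)) = log(8/3).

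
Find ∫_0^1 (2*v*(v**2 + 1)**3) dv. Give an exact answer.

15/4

Let u = v**2 + 1, so du = 2*v dv. When v = 0, u = 1; when v = 1, u = 2.
The integral becomes ∫ u**3 du from 1 to 2, with antiderivative u**4/4.
Back in v: F(v) = (v**2 + 1)**4/4.
Then F(1) - F(0) = (4) - (1/4) = 15/4.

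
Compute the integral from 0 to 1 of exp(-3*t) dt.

-(1 - exp(3))*exp(-3)/3

An antiderivative is F(t) = -exp(-3*t)/3.
Then F(1) - F(0) = (-exp(-3)/3) - (-1/3) = -(1 - exp(3))*exp(-3)/3.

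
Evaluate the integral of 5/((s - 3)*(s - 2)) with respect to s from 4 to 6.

-5*log(2) + 5*log(3)

Factor the denominator: s**2 - 5*s + 6 = (s - 2)(s - 3).
Partial fractions: 5/((s - 3)*(s - 2)) = -5/(s - 2) + 5/(s - 3).
An antiderivative is F(s) = 5*log(s - 3) - 5*log(s - 2).
Then F(6) - F(4) = (-10*log(2) + 5*log(3)) - (-log(32)) = -5*log(2) + 5*log(3).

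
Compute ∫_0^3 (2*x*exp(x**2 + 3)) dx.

-exp(3) + exp(12)

Let u = x**2 + 3, so du = 2*x dx. When x = 0, u = 3; when x = 3, u = 12.
The integral becomes ∫ exp(u) du from 3 to 12, with antiderivative exp(u).
Back in x: F(x) = exp(x**2 + 3).
Then F(3) - F(0) = (exp(12)) - (exp(3)) = -exp(3) + exp(12).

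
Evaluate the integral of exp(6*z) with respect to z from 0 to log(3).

Let u = exp(z), so du = exp(z) dz. When z = 0, u = 1; when z = log(3), u = 3.
The integral becomes ∫ u**5 du from 1 to 3, with antiderivative u**6/6.
Back in z: F(z) = exp(6*z)/6.
Then F(log(3)) - F(0) = (243/2) - (1/6) = 364/3.

364/3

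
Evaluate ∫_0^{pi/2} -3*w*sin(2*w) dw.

-3*pi/4

Integrate by parts once (u = w, dv = -3*sin(2*w) dw).
An antiderivative is F(w) = 3*w*cos(2*w)/2 - 3*sin(2*w)/4.
Then F(pi/2) - F(0) = (-3*pi/4) - (0) = -3*pi/4.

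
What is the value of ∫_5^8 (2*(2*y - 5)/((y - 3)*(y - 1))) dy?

Factor the denominator: y**2 - 4*y + 3 = (y - 1)(y - 3).
Partial fractions: 2*(2*y - 5)/((y - 3)*(y - 1)) = 3/(y - 1) + 1/(y - 3).
An antiderivative is F(y) = log(y - 3) + 3*log(y - 1).
Then F(8) - F(5) = (log(5) + 3*log(7)) - (7*log(2)) = -7*log(2) + log(5) + 3*log(7).

-7*log(2) + log(5) + 3*log(7)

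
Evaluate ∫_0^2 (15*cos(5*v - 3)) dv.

Let u = 5*v - 3, so du = 5 dv. When v = 0, u = -3; when v = 2, u = 7.
The integral becomes 3·∫ cos(u) du from -3 to 7, with antiderivative 3*sin(u).
Back in v: F(v) = 3*sin(5*v - 3).
Then F(2) - F(0) = (3*sin(7)) - (-3*sin(3)) = 3*sin(3) + 3*sin(7).

3*sin(3) + 3*sin(7)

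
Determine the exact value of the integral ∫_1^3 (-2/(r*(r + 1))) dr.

Factor the denominator: r**2 + r = (r + 1)r.
Partial fractions: -2/(r*(r + 1)) = 2/(r + 1) - 2/r.
An antiderivative is F(r) = -2*log(r) + 2*log(r + 1).
Then F(3) - F(1) = (log(16/9)) - (log(4)) = log(4/9).

log(4/9)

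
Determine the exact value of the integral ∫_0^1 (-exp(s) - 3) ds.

-E - 2

An antiderivative is F(s) = -3*s - exp(s).
Then F(1) - F(0) = (-3 - E) - (-1) = -E - 2.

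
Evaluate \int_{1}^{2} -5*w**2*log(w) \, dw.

35/9 - 40*log(2)/3

Integrate by parts once (u = ln w, dv = -5*w**2 dw).
An antiderivative is F(w) = -5*w**3*(3*log(w) - 1)/9.
Then F(2) - F(1) = (40/9 - 40*log(2)/3) - (5/9) = 35/9 - 40*log(2)/3.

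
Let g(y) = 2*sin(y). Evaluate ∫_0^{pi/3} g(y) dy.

1

An antiderivative is F(y) = -2*cos(y).
Then F(pi/3) - F(0) = (-1) - (-2) = 1.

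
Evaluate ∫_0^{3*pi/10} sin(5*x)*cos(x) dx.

Use the identity sin(5*x)cos(x) = [sin(6*x) + sin(4*x)]/2.
An antiderivative is F(x) = -cos(4*x)/8 - cos(6*x)/12.
Then F(3*pi/10) - F(0) = (1/96 + sqrt(5)/96) - (-5/24) = sqrt(5)/96 + 7/32.

sqrt(5)/96 + 7/32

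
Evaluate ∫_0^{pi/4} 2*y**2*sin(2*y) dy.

Integrate by parts twice (u = y^2, dv = 2*sin(2*y) dy).
An antiderivative is F(y) = -y**2*cos(2*y) + y*sin(2*y) + cos(2*y)/2.
Then F(pi/4) - F(0) = (pi/4) - (1/2) = -1/2 + pi/4.

-1/2 + pi/4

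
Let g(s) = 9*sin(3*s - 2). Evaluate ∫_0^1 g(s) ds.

-3*cos(1) + 3*cos(2)

Let u = 3*s - 2, so du = 3 ds. When s = 0, u = -2; when s = 1, u = 1.
The integral becomes 3·∫ sin(u) du from -2 to 1, with antiderivative -3*cos(u).
Back in s: F(s) = -3*cos(3*s - 2).
Then F(1) - F(0) = (-3*cos(1)) - (-3*cos(2)) = -3*cos(1) + 3*cos(2).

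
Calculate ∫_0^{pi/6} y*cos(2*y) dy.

Integrate by parts once (u = y, dv = cos(2*y) dy).
An antiderivative is F(y) = y*sin(2*y)/2 + cos(2*y)/4.
Then F(pi/6) - F(0) = (1/8 + sqrt(3)*pi/24) - (1/4) = -1/8 + sqrt(3)*pi/24.

-1/8 + sqrt(3)*pi/24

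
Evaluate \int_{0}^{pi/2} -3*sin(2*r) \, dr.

-3

An antiderivative is F(r) = 3*cos(2*r)/2.
Then F(pi/2) - F(0) = (-3/2) - (3/2) = -3.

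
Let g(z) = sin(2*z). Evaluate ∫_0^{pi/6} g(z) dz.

1/4

An antiderivative is F(z) = -cos(2*z)/2.
Then F(pi/6) - F(0) = (-1/4) - (-1/2) = 1/4.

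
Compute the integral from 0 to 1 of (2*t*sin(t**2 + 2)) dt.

cos(2) - cos(3)

Let u = t**2 + 2, so du = 2*t dt. When t = 0, u = 2; when t = 1, u = 3.
The integral becomes ∫ sin(u) du from 2 to 3, with antiderivative -cos(u).
Back in t: F(t) = -cos(t**2 + 2).
Then F(1) - F(0) = (-cos(3)) - (-cos(2)) = cos(2) - cos(3).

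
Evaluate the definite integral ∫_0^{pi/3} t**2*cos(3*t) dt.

Integrate by parts twice (u = t^2, dv = cos(3*t) dt).
An antiderivative is F(t) = t**2*sin(3*t)/3 + 2*t*cos(3*t)/9 - 2*sin(3*t)/27.
Then F(pi/3) - F(0) = (-2*pi/27) - (0) = -2*pi/27.

-2*pi/27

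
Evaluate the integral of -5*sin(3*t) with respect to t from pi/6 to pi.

An antiderivative is F(t) = 5*cos(3*t)/3.
Then F(pi) - F(pi/6) = (-5/3) - (0) = -5/3.

-5/3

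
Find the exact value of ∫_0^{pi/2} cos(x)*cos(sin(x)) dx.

Let u = sin(x), so du = cos(x) dx. When x = 0, u = 0; when x = pi/2, u = 1.
The integral becomes ∫ cos(u) du from 0 to 1, with antiderivative sin(u).
Back in x: F(x) = sin(sin(x)).
Then F(pi/2) - F(0) = (sin(1)) - (0) = sin(1).

sin(1)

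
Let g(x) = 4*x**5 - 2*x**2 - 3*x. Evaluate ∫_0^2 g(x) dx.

By the power rule, an antiderivative is F(x) = 2*x**6/3 - 2*x**3/3 - 3*x**2/2.
Then F(2) - F(0) = (94/3) - (0) = 94/3.

94/3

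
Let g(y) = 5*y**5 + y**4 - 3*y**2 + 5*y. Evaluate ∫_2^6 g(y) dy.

By the power rule, an antiderivative is F(y) = 5*y**6/6 + y**5/5 - y**3 + 5*y**2/2.
Then F(6) - F(2) = (201546/5) - (926/15) = 603712/15.

603712/15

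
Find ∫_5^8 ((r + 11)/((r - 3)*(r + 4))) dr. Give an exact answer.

log(75/16)

Factor the denominator: r**2 + r - 12 = (r + 4)(r - 3).
Partial fractions: (r + 11)/((r - 3)*(r + 4)) = -1/(r + 4) + 2/(r - 3).
An antiderivative is F(r) = 2*log(r - 3) - log(r + 4).
Then F(8) - F(5) = (log(25/12)) - (log(4/9)) = log(75/16).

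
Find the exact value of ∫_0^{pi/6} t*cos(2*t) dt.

-1/8 + sqrt(3)*pi/24

Integrate by parts once (u = t, dv = cos(2*t) dt).
An antiderivative is F(t) = t*sin(2*t)/2 + cos(2*t)/4.
Then F(pi/6) - F(0) = (1/8 + sqrt(3)*pi/24) - (1/4) = -1/8 + sqrt(3)*pi/24.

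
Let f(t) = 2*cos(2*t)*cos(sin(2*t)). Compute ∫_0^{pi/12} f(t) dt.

sin(1/2)

Let u = sin(2*t), so du = 2*cos(2*t) dt. When t = 0, u = 0; when t = pi/12, u = 1/2.
The integral becomes ∫ cos(u) du from 0 to 1/2, with antiderivative sin(u).
Back in t: F(t) = sin(sin(2*t)).
Then F(pi/12) - F(0) = (sin(1/2)) - (0) = sin(1/2).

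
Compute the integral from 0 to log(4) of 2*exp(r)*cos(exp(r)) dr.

Let u = exp(r), so du = exp(r) dr. When r = 0, u = 1; when r = log(4), u = 4.
The integral becomes 2·∫ cos(u) du from 1 to 4, with antiderivative 2*sin(u).
Back in r: F(r) = 2*sin(exp(r)).
Then F(log(4)) - F(0) = (2*sin(4)) - (2*sin(1)) = -2*sin(1) + 2*sin(4).

-2*sin(1) + 2*sin(4)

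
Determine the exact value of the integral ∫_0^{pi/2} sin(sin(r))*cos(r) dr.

Let u = sin(r), so du = cos(r) dr. When r = 0, u = 0; when r = pi/2, u = 1.
The integral becomes ∫ sin(u) du from 0 to 1, with antiderivative -cos(u).
Back in r: F(r) = -cos(sin(r)).
Then F(pi/2) - F(0) = (-cos(1)) - (-1) = 1 - cos(1).

1 - cos(1)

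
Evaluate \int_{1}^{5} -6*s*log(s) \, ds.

36 - 75*log(5)

Integrate by parts once (u = ln s, dv = -6*s ds).
An antiderivative is F(s) = -3*s**2*(2*log(s) - 1)/2.
Then F(5) - F(1) = (75/2 - 75*log(5)) - (3/2) = 36 - 75*log(5).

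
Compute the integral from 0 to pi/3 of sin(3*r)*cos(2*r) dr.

Use the identity sin(3*r)cos(2*r) = [sin(5*r) + sin(r)]/2.
An antiderivative is F(r) = -cos(r)/2 - cos(5*r)/10.
Then F(pi/3) - F(0) = (-3/10) - (-3/5) = 3/10.

3/10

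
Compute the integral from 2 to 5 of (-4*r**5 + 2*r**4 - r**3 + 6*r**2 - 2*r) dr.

-181521/20

By the power rule, an antiderivative is F(r) = -2*r**6/3 + 2*r**5/5 - r**4/4 + 2*r**3 - r**2.
Then F(5) - F(2) = (-109175/12) - (-328/15) = -181521/20.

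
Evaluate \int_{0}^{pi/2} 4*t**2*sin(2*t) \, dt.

Integrate by parts twice (u = t^2, dv = 4*sin(2*t) dt).
An antiderivative is F(t) = -2*t**2*cos(2*t) + 2*t*sin(2*t) + cos(2*t).
Then F(pi/2) - F(0) = (-1 + pi**2/2) - (1) = -2 + pi**2/2.

-2 + pi**2/2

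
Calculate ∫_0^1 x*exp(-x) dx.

1 - 2*exp(-1)

Integrate by parts once (u = x, dv = exp(-x) dx).
An antiderivative is F(x) = (-x - 1)*exp(-x).
Then F(1) - F(0) = (-2*exp(-1)) - (-1) = 1 - 2*exp(-1).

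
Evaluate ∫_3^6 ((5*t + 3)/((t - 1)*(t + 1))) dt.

Factor the denominator: t**2 - 1 = (t + 1)(t - 1).
Partial fractions: (5*t + 3)/((t - 1)*(t + 1)) = 1/(t + 1) + 4/(t - 1).
An antiderivative is F(t) = 4*log(t - 1) + log(t + 1).
Then F(6) - F(3) = (log(7) + 4*log(5)) - (log(64)) = -6*log(2) + log(7) + 4*log(5).

-6*log(2) + log(7) + 4*log(5)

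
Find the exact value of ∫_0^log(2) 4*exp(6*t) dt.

Let u = exp(t), so du = exp(t) dt. When t = 0, u = 1; when t = log(2), u = 2.
The integral becomes 4·∫ u**5 du from 1 to 2, with antiderivative 2*u**6/3.
Back in t: F(t) = 2*exp(6*t)/3.
Then F(log(2)) - F(0) = (128/3) - (2/3) = 42.

42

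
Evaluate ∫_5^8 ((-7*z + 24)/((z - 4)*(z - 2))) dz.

-9*log(2)

Factor the denominator: z**2 - 6*z + 8 = (z - 2)(z - 4).
Partial fractions: (-7*z + 24)/((z - 4)*(z - 2)) = -5/(z - 2) - 2/(z - 4).
An antiderivative is F(z) = -2*log(z - 4) - 5*log(z - 2).
Then F(8) - F(5) = (-9*log(2) - 5*log(3)) - (-5*log(3)) = -9*log(2).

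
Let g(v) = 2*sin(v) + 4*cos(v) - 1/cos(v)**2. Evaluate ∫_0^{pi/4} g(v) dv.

1 + sqrt(2)

An antiderivative is F(v) = 4*sin(v) - 2*cos(v) - tan(v).
Then F(pi/4) - F(0) = (-1 + sqrt(2)) - (-2) = 1 + sqrt(2).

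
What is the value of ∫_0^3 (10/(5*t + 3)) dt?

log(36)

Let u = 5*t + 3, so du = 5 dt. When t = 0, u = 3; when t = 3, u = 18.
The integral becomes 2·∫ 1/u du from 3 to 18, with antiderivative 2*log(u).
Back in t: F(t) = 2*log(5*t + 3).
Then F(3) - F(0) = (2*log(2) + 4*log(3)) - (log(9)) = log(36).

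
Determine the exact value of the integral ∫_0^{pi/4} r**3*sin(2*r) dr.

Integrate by parts 3 times (u = r^3, dv = sin(2*r) dr).
An antiderivative is F(r) = -r**3*cos(2*r)/2 + 3*r**2*sin(2*r)/4 + 3*r*cos(2*r)/4 - 3*sin(2*r)/8.
Then F(pi/4) - F(0) = (-3/8 + 3*pi**2/64) - (0) = -3/8 + 3*pi**2/64.

-3/8 + 3*pi**2/64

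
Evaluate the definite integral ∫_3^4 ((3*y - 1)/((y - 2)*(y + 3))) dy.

log(49/18)

Factor the denominator: y**2 + y - 6 = (y + 3)(y - 2).
Partial fractions: (3*y - 1)/((y - 2)*(y + 3)) = 2/(y + 3) + 1/(y - 2).
An antiderivative is F(y) = log(y - 2) + 2*log(y + 3).
Then F(4) - F(3) = (log(98)) - (log(36)) = log(49/18).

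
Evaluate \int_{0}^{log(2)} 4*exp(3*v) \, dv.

28/3

Let u = exp(v), so du = exp(v) dv. When v = 0, u = 1; when v = log(2), u = 2.
The integral becomes 4·∫ u**2 du from 1 to 2, with antiderivative 4*u**3/3.
Back in v: F(v) = 4*exp(3*v)/3.
Then F(log(2)) - F(0) = (32/3) - (4/3) = 28/3.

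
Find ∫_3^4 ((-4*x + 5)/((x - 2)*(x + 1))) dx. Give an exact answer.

-3*log(5) + 5*log(2)

Factor the denominator: x**2 - x - 2 = (x + 1)(x - 2).
Partial fractions: (-4*x + 5)/((x - 2)*(x + 1)) = -3/(x + 1) - 1/(x - 2).
An antiderivative is F(x) = -log(x - 2) - 3*log(x + 1).
Then F(4) - F(3) = (-3*log(5) - log(2)) - (-log(64)) = -3*log(5) + 5*log(2).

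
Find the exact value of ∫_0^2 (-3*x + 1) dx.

By the power rule, an antiderivative is F(x) = -3*x**2/2 + x.
Then F(2) - F(0) = (-4) - (0) = -4.

-4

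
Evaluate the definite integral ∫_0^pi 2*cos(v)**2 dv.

Use the identity cos^2(v) = (1 + cos(2*v))/2.
An antiderivative is F(v) = v + sin(2*v)/2.
Then F(pi) - F(0) = (pi) - (0) = pi.

pi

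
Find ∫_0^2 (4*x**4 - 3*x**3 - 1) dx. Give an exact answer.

By the power rule, an antiderivative is F(x) = 4*x**5/5 - 3*x**4/4 - x.
Then F(2) - F(0) = (58/5) - (0) = 58/5.

58/5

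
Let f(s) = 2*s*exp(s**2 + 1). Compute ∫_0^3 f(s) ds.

Let u = s**2 + 1, so du = 2*s ds. When s = 0, u = 1; when s = 3, u = 10.
The integral becomes ∫ exp(u) du from 1 to 10, with antiderivative exp(u).
Back in s: F(s) = exp(s**2 + 1).
Then F(3) - F(0) = (exp(10)) - (exp(1)) = -exp(1) + exp(10).

-exp(1) + exp(10)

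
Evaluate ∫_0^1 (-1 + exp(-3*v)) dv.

-2/3 - exp(-3)/3

An antiderivative is F(v) = -v - exp(-3*v)/3.
Then F(1) - F(0) = (-1 - exp(-3)/3) - (-1/3) = -2/3 - exp(-3)/3.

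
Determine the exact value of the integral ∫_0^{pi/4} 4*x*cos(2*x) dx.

-1 + pi/2

Integrate by parts once (u = x, dv = 4*cos(2*x) dx).
An antiderivative is F(x) = 2*x*sin(2*x) + cos(2*x).
Then F(pi/4) - F(0) = (pi/2) - (1) = -1 + pi/2.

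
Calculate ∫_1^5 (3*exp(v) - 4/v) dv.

An antiderivative is F(v) = 3*exp(v) - 4*log(v).
Then F(5) - F(1) = (-4*log(5) + 3*exp(5)) - (3*exp(1)) = -3*exp(1) - 4*log(5) + 3*exp(5).

-3*exp(1) - 4*log(5) + 3*exp(5)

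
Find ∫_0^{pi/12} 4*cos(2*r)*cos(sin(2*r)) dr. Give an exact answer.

2*sin(1/2)

Let u = sin(2*r), so du = 2*cos(2*r) dr. When r = 0, u = 0; when r = pi/12, u = 1/2.
The integral becomes 2·∫ cos(u) du from 0 to 1/2, with antiderivative 2*sin(u).
Back in r: F(r) = 2*sin(sin(2*r)).
Then F(pi/12) - F(0) = (2*sin(1/2)) - (0) = 2*sin(1/2).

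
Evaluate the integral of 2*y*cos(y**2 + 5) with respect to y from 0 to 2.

sin(9) - sin(5)

Let u = y**2 + 5, so du = 2*y dy. When y = 0, u = 5; when y = 2, u = 9.
The integral becomes ∫ cos(u) du from 5 to 9, with antiderivative sin(u).
Back in y: F(y) = sin(y**2 + 5).
Then F(2) - F(0) = (sin(9)) - (sin(5)) = sin(9) - sin(5).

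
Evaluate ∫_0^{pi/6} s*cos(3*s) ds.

Integrate by parts once (u = s, dv = cos(3*s) ds).
An antiderivative is F(s) = s*sin(3*s)/3 + cos(3*s)/9.
Then F(pi/6) - F(0) = (pi/18) - (1/9) = -1/9 + pi/18.

-1/9 + pi/18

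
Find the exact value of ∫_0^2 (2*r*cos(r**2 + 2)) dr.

Let u = r**2 + 2, so du = 2*r dr. When r = 0, u = 2; when r = 2, u = 6.
The integral becomes ∫ cos(u) du from 2 to 6, with antiderivative sin(u).
Back in r: F(r) = sin(r**2 + 2).
Then F(2) - F(0) = (sin(6)) - (sin(2)) = -sin(2) + sin(6).

-sin(2) + sin(6)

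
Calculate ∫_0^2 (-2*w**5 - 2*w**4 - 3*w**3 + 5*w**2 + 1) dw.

-154/5

By the power rule, an antiderivative is F(w) = -w**6/3 - 2*w**5/5 - 3*w**4/4 + 5*w**3/3 + w.
Then F(2) - F(0) = (-154/5) - (0) = -154/5.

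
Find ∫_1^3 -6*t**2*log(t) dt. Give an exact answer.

Integrate by parts once (u = ln t, dv = -6*t**2 dt).
An antiderivative is F(t) = -2*t**3*(3*log(t) - 1)/3.
Then F(3) - F(1) = (18 - 54*log(3)) - (2/3) = 52/3 - 54*log(3).

52/3 - 54*log(3)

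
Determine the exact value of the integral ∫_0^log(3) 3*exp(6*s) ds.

Let u = exp(s), so du = exp(s) ds. When s = 0, u = 1; when s = log(3), u = 3.
The integral becomes 3·∫ u**5 du from 1 to 3, with antiderivative u**6/2.
Back in s: F(s) = exp(6*s)/2.
Then F(log(3)) - F(0) = (729/2) - (1/2) = 364.

364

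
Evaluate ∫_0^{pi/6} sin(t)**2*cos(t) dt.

Let u = sin(t), so du = cos(t) dt. When t = 0, u = 0; when t = pi/6, u = 1/2.
The integral becomes ∫ u**2 du from 0 to 1/2, with antiderivative u**3/3.
Back in t: F(t) = sin(t)**3/3.
Then F(pi/6) - F(0) = (1/24) - (0) = 1/24.

1/24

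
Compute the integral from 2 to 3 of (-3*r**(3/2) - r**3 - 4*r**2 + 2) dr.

-475/12 - 54*sqrt(3)/5 + 24*sqrt(2)/5

By the power rule, an antiderivative is F(r) = -6*r**(5/2)/5 - r**4/4 - 4*r**3/3 + 2*r.
Then F(3) - F(2) = (-201/4 - 54*sqrt(3)/5) - (-32/3 - 24*sqrt(2)/5) = -475/12 - 54*sqrt(3)/5 + 24*sqrt(2)/5.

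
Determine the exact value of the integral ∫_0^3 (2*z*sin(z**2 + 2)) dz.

cos(2) - cos(11)

Let u = z**2 + 2, so du = 2*z dz. When z = 0, u = 2; when z = 3, u = 11.
The integral becomes ∫ sin(u) du from 2 to 11, with antiderivative -cos(u).
Back in z: F(z) = -cos(z**2 + 2).
Then F(3) - F(0) = (-cos(11)) - (-cos(2)) = cos(2) - cos(11).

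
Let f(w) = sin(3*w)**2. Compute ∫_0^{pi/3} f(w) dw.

pi/6

Use the identity sin^2(3*w) = (1 - cos(6*w))/2.
An antiderivative is F(w) = w/2 - sin(6*w)/12.
Then F(pi/3) - F(0) = (pi/6) - (0) = pi/6.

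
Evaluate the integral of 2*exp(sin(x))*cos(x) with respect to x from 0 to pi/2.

Let u = sin(x), so du = cos(x) dx. When x = 0, u = 0; when x = pi/2, u = 1.
The integral becomes 2·∫ exp(u) du from 0 to 1, with antiderivative 2*exp(u).
Back in x: F(x) = 2*exp(sin(x)).
Then F(pi/2) - F(0) = (2*E) - (2) = -2 + 2*E.

-2 + 2*E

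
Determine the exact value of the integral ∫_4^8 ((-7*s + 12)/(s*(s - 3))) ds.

Factor the denominator: s**2 - 3*s = s(s - 3).
Partial fractions: (-7*s + 12)/(s*(s - 3)) = -4/s - 3/(s - 3).
An antiderivative is F(s) = -4*log(s) - 3*log(s - 3).
Then F(8) - F(4) = (-12*log(2) - 3*log(5)) - (-8*log(2)) = -3*log(5) - 4*log(2).

-3*log(5) - 4*log(2)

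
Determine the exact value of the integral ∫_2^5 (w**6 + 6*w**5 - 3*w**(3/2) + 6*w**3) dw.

-30*sqrt(5) + 24*sqrt(2)/5 + 386637/14

By the power rule, an antiderivative is F(w) = w**7/7 + w**6 - 6*w**(5/2)/5 + 3*w**4/2.
Then F(5) - F(2) = (388125/14 - 30*sqrt(5)) - (744/7 - 24*sqrt(2)/5) = -30*sqrt(5) + 24*sqrt(2)/5 + 386637/14.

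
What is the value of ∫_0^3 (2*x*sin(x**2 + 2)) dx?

Let u = x**2 + 2, so du = 2*x dx. When x = 0, u = 2; when x = 3, u = 11.
The integral becomes ∫ sin(u) du from 2 to 11, with antiderivative -cos(u).
Back in x: F(x) = -cos(x**2 + 2).
Then F(3) - F(0) = (-cos(11)) - (-cos(2)) = cos(2) - cos(11).

cos(2) - cos(11)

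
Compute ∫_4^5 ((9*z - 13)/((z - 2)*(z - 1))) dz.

Factor the denominator: z**2 - 3*z + 2 = (z - 1)(z - 2).
Partial fractions: (9*z - 13)/((z - 2)*(z - 1)) = 4/(z - 1) + 5/(z - 2).
An antiderivative is F(z) = 5*log(z - 2) + 4*log(z - 1).
Then F(5) - F(4) = (5*log(3) + 8*log(2)) - (5*log(2) + 4*log(3)) = log(24).

log(24)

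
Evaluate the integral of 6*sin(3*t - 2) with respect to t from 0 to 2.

Let u = 3*t - 2, so du = 3 dt. When t = 0, u = -2; when t = 2, u = 4.
The integral becomes 2·∫ sin(u) du from -2 to 4, with antiderivative -2*cos(u).
Back in t: F(t) = -2*cos(3*t - 2).
Then F(2) - F(0) = (-2*cos(4)) - (-2*cos(2)) = 2*cos(2) - 2*cos(4).

2*cos(2) - 2*cos(4)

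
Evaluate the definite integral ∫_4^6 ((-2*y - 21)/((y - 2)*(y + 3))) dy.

Factor the denominator: y**2 + y - 6 = (y + 3)(y - 2).
Partial fractions: (-2*y - 21)/((y - 2)*(y + 3)) = 3/(y + 3) - 5/(y - 2).
An antiderivative is F(y) = -5*log(y - 2) + 3*log(y + 3).
Then F(6) - F(4) = (-10*log(2) + 6*log(3)) - (-5*log(2) + 3*log(7)) = -3*log(7) - 5*log(2) + 6*log(3).

-3*log(7) - 5*log(2) + 6*log(3)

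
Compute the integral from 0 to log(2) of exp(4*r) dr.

15/4

Let u = exp(r), so du = exp(r) dr. When r = 0, u = 1; when r = log(2), u = 2.
The integral becomes ∫ u**3 du from 1 to 2, with antiderivative u**4/4.
Back in r: F(r) = exp(4*r)/4.
Then F(log(2)) - F(0) = (4) - (1/4) = 15/4.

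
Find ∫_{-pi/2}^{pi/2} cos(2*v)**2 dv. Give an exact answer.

pi/2

Use the identity cos^2(2*v) = (1 + cos(4*v))/2.
An antiderivative is F(v) = v/2 + sin(4*v)/8.
Then F(pi/2) - F(-pi/2) = (pi/4) - (-pi/4) = pi/2.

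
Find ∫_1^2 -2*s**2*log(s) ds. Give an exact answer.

14/9 - 16*log(2)/3

Integrate by parts once (u = ln s, dv = -2*s**2 ds).
An antiderivative is F(s) = -2*s**3*(3*log(s) - 1)/9.
Then F(2) - F(1) = (16/9 - 16*log(2)/3) - (2/9) = 14/9 - 16*log(2)/3.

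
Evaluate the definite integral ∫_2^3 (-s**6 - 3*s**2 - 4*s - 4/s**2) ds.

By the power rule, an antiderivative is F(s) = -s**7/7 - s**3 - 2*s**2 + 4/s.
Then F(3) - F(2) = (-7478/21) - (-226/7) = -6800/21.

-6800/21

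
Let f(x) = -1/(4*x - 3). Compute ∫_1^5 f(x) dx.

-log(17)/4

An antiderivative is F(x) = -log(4*x - 3)/4.
Then F(5) - F(1) = (-log(17)/4) - (0) = -log(17)/4.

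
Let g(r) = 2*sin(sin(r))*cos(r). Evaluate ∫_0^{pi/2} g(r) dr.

2 - 2*cos(1)

Let u = sin(r), so du = cos(r) dr. When r = 0, u = 0; when r = pi/2, u = 1.
The integral becomes 2·∫ sin(u) du from 0 to 1, with antiderivative -2*cos(u).
Back in r: F(r) = -2*cos(sin(r)).
Then F(pi/2) - F(0) = (-2*cos(1)) - (-2) = 2 - 2*cos(1).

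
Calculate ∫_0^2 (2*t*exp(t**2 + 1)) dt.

-exp(1) + exp(5)

Let u = t**2 + 1, so du = 2*t dt. When t = 0, u = 1; when t = 2, u = 5.
The integral becomes ∫ exp(u) du from 1 to 5, with antiderivative exp(u).
Back in t: F(t) = exp(t**2 + 1).
Then F(2) - F(0) = (exp(5)) - (exp(1)) = -exp(1) + exp(5).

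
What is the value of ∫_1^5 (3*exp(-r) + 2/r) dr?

An antiderivative is F(r) = 2*log(r) - 3*exp(-r).
Then F(5) - F(1) = (-3*exp(-5) + 2*log(5)) - (-3*exp(-1)) = -3*exp(-5) + 3*exp(-1) + 2*log(5).

-3*exp(-5) + 3*exp(-1) + 2*log(5)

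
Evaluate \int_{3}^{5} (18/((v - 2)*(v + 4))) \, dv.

-3*log(3) + 3*log(7)

Factor the denominator: v**2 + 2*v - 8 = (v + 4)(v - 2).
Partial fractions: 18/((v - 2)*(v + 4)) = -3/(v + 4) + 3/(v - 2).
An antiderivative is F(v) = 3*log(v - 2) - 3*log(v + 4).
Then F(5) - F(3) = (-log(27)) - (-3*log(7)) = -3*log(3) + 3*log(7).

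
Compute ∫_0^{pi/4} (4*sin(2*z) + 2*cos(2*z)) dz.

3

An antiderivative is F(z) = sin(2*z) - 2*cos(2*z).
Then F(pi/4) - F(0) = (1) - (-2) = 3.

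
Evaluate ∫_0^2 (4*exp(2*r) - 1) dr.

-4 + 2*exp(4)

An antiderivative is F(r) = 2*exp(2*r) - r.
Then F(2) - F(0) = (-2 + 2*exp(4)) - (2) = -4 + 2*exp(4).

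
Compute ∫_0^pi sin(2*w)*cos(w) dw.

4/3

Use the identity sin(2*w)cos(w) = [sin(3*w) + sin(w)]/2.
An antiderivative is F(w) = -cos(w)/2 - cos(3*w)/6.
Then F(pi) - F(0) = (2/3) - (-2/3) = 4/3.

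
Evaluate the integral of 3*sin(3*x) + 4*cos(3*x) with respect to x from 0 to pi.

An antiderivative is F(x) = 4*sin(3*x)/3 - cos(3*x).
Then F(pi) - F(0) = (1) - (-1) = 2.

2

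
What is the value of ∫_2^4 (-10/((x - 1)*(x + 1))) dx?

Factor the denominator: x**2 - 1 = (x + 1)(x - 1).
Partial fractions: -10/((x - 1)*(x + 1)) = 5/(x + 1) - 5/(x - 1).
An antiderivative is F(x) = -5*log(x - 1) + 5*log(x + 1).
Then F(4) - F(2) = (-5*log(3) + 5*log(5)) - (5*log(3)) = -10*log(3) + 5*log(5).

-10*log(3) + 5*log(5)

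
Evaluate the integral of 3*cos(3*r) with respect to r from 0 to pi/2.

An antiderivative is F(r) = sin(3*r).
Then F(pi/2) - F(0) = (-1) - (0) = -1.

-1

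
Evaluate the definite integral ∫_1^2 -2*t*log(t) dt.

Integrate by parts once (u = ln t, dv = -2*t dt).
An antiderivative is F(t) = -t**2*(2*log(t) - 1)/2.
Then F(2) - F(1) = (2 - log(16)) - (1/2) = 3/2 - log(16).

3/2 - log(16)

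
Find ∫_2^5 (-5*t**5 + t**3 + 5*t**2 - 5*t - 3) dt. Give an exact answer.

By the power rule, an antiderivative is F(t) = -5*t**6/6 + t**4/4 + 5*t**3/3 - 5*t**2/2 - 3*t.
Then F(5) - F(2) = (-50935/4) - (-52) = -50727/4.

-50727/4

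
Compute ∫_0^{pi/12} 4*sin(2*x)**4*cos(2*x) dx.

Let u = sin(2*x), so du = 2*cos(2*x) dx. When x = 0, u = 0; when x = pi/12, u = 1/2.
The integral becomes 2·∫ u**4 du from 0 to 1/2, with antiderivative 2*u**5/5.
Back in x: F(x) = 2*sin(2*x)**5/5.
Then F(pi/12) - F(0) = (1/80) - (0) = 1/80.

1/80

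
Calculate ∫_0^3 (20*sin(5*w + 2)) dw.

Let u = 5*w + 2, so du = 5 dw. When w = 0, u = 2; when w = 3, u = 17.
The integral becomes 4·∫ sin(u) du from 2 to 17, with antiderivative -4*cos(u).
Back in w: F(w) = -4*cos(5*w + 2).
Then F(3) - F(0) = (-4*cos(17)) - (-4*cos(2)) = 4*cos(2) - 4*cos(17).

4*cos(2) - 4*cos(17)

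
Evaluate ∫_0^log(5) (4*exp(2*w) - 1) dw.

An antiderivative is F(w) = 2*exp(2*w) - w.
Then F(log(5)) - F(0) = (50 - log(5)) - (2) = 48 - log(5).

48 - log(5)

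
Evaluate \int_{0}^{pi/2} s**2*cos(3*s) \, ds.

Integrate by parts twice (u = s^2, dv = cos(3*s) ds).
An antiderivative is F(s) = s**2*sin(3*s)/3 + 2*s*cos(3*s)/9 - 2*sin(3*s)/27.
Then F(pi/2) - F(0) = (2/27 - pi**2/12) - (0) = 2/27 - pi**2/12.

2/27 - pi**2/12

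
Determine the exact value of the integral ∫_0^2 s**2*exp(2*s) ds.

Integrate by parts twice (u = s^2, dv = exp(2*s) ds).
An antiderivative is F(s) = (2*s**2 - 2*s + 1)*exp(2*s)/4.
Then F(2) - F(0) = (5*exp(4)/4) - (1/4) = -1/4 + 5*exp(4)/4.

-1/4 + 5*exp(4)/4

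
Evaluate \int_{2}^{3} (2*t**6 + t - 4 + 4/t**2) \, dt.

24673/42

By the power rule, an antiderivative is F(t) = 2*t**7/7 + t**2/2 - 4*t - 4/t.
Then F(3) - F(2) = (25873/42) - (200/7) = 24673/42.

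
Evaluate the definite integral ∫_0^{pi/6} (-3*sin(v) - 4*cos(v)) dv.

An antiderivative is F(v) = -4*sin(v) + 3*cos(v).
Then F(pi/6) - F(0) = (-2 + 3*sqrt(3)/2) - (3) = -5 + 3*sqrt(3)/2.

-5 + 3*sqrt(3)/2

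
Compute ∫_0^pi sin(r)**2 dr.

pi/2

Use the identity sin^2(r) = (1 - cos(2*r))/2.
An antiderivative is F(r) = r/2 - sin(2*r)/4.
Then F(pi) - F(0) = (pi/2) - (0) = pi/2.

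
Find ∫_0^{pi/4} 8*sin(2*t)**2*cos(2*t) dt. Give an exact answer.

Let u = sin(2*t), so du = 2*cos(2*t) dt. When t = 0, u = 0; when t = pi/4, u = 1.
The integral becomes 4·∫ u**2 du from 0 to 1, with antiderivative 4*u**3/3.
Back in t: F(t) = 4*sin(2*t)**3/3.
Then F(pi/4) - F(0) = (4/3) - (0) = 4/3.

4/3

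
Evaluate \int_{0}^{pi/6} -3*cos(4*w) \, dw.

-3*sqrt(3)/8

An antiderivative is F(w) = -3*sin(4*w)/4.
Then F(pi/6) - F(0) = (-3*sqrt(3)/8) - (0) = -3*sqrt(3)/8.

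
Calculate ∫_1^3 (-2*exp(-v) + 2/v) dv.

An antiderivative is F(v) = 2*log(v) + 2*exp(-v).
Then F(3) - F(1) = (2*exp(-3) + 2*log(3)) - (2*exp(-1)) = -2*exp(-1) + 2*exp(-3) + 2*log(3).

-2*exp(-1) + 2*exp(-3) + 2*log(3)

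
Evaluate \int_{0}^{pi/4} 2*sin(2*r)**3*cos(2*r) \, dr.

1/4

Let u = sin(2*r), so du = 2*cos(2*r) dr. When r = 0, u = 0; when r = pi/4, u = 1.
The integral becomes ∫ u**3 du from 0 to 1, with antiderivative u**4/4.
Back in r: F(r) = sin(2*r)**4/4.
Then F(pi/4) - F(0) = (1/4) - (0) = 1/4.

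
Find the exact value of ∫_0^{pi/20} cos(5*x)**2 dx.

Use the identity cos^2(5*x) = (1 + cos(10*x))/2.
An antiderivative is F(x) = x/2 + sin(10*x)/20.
Then F(pi/20) - F(0) = (1/20 + pi/40) - (0) = 1/20 + pi/40.

1/20 + pi/40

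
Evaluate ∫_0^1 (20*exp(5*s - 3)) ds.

Let u = 5*s - 3, so du = 5 ds. When s = 0, u = -3; when s = 1, u = 2.
The integral becomes 4·∫ exp(u) du from -3 to 2, with antiderivative 4*exp(u).
Back in s: F(s) = 4*exp(5*s - 3).
Then F(1) - F(0) = (4*exp(2)) - (4*exp(-3)) = -(4 - 4*exp(5))*exp(-3).

-(4 - 4*exp(5))*exp(-3)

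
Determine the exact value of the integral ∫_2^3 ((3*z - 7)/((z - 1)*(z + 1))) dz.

Factor the denominator: z**2 - 1 = (z + 1)(z - 1).
Partial fractions: (3*z - 7)/((z - 1)*(z + 1)) = 5/(z + 1) - 2/(z - 1).
An antiderivative is F(z) = -2*log(z - 1) + 5*log(z + 1).
Then F(3) - F(2) = (8*log(2)) - (5*log(3)) = -5*log(3) + 8*log(2).

-5*log(3) + 8*log(2)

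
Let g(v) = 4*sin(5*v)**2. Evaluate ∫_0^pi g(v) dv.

Use the identity sin^2(5*v) = (1 - cos(10*v))/2.
An antiderivative is F(v) = 2*v - sin(10*v)/5.
Then F(pi) - F(0) = (2*pi) - (0) = 2*pi.

2*pi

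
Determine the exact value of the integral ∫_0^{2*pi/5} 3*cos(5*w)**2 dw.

3*pi/5

Use the identity cos^2(5*w) = (1 + cos(10*w))/2.
An antiderivative is F(w) = 3*w/2 + 3*sin(10*w)/20.
Then F(2*pi/5) - F(0) = (3*pi/5) - (0) = 3*pi/5.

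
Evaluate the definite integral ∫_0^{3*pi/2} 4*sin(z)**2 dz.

Use the identity sin^2(z) = (1 - cos(2*z))/2.
An antiderivative is F(z) = 2*z - sin(2*z).
Then F(3*pi/2) - F(0) = (3*pi) - (0) = 3*pi.

3*pi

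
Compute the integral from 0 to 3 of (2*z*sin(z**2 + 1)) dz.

cos(1) - cos(10)

Let u = z**2 + 1, so du = 2*z dz. When z = 0, u = 1; when z = 3, u = 10.
The integral becomes ∫ sin(u) du from 1 to 10, with antiderivative -cos(u).
Back in z: F(z) = -cos(z**2 + 1).
Then F(3) - F(0) = (-cos(10)) - (-cos(1)) = cos(1) - cos(10).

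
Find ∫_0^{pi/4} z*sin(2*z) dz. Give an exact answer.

Integrate by parts once (u = z, dv = sin(2*z) dz).
An antiderivative is F(z) = -z*cos(2*z)/2 + sin(2*z)/4.
Then F(pi/4) - F(0) = (1/4) - (0) = 1/4.

1/4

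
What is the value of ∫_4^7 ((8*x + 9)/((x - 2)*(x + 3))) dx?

-3*log(7) - 2*log(2) + 8*log(5)

Factor the denominator: x**2 + x - 6 = (x + 3)(x - 2).
Partial fractions: (8*x + 9)/((x - 2)*(x + 3)) = 3/(x + 3) + 5/(x - 2).
An antiderivative is F(x) = 5*log(x - 2) + 3*log(x + 3).
Then F(7) - F(4) = (3*log(2) + 8*log(5)) - (5*log(2) + 3*log(7)) = -3*log(7) - 2*log(2) + 8*log(5).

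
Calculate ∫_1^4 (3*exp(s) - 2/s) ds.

An antiderivative is F(s) = 3*exp(s) - 2*log(s).
Then F(4) - F(1) = (-log(16) + 3*exp(4)) - (3*exp(1)) = -3*exp(1) - log(16) + 3*exp(4).

-3*exp(1) - log(16) + 3*exp(4)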